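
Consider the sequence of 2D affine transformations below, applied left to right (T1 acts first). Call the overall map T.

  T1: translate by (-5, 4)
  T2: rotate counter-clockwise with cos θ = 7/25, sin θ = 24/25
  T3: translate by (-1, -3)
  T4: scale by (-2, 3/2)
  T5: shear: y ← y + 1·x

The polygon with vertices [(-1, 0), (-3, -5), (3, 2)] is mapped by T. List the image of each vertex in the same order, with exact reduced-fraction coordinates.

image vertices: (326/25, 79/50), (114/25, -297/25), (366/25, 489/50)

T1 translate by (-5, 4): (-1, 0) → (-6, 4); (-3, -5) → (-8, -1); (3, 2) → (-2, 6)
T2 rotate counter-clockwise with cos θ = 7/25, sin θ = 24/25: (-6, 4) → (-138/25, -116/25); (-8, -1) → (-32/25, -199/25); (-2, 6) → (-158/25, -6/25)
T3 translate by (-1, -3): (-138/25, -116/25) → (-163/25, -191/25); (-32/25, -199/25) → (-57/25, -274/25); (-158/25, -6/25) → (-183/25, -81/25)
T4 scale by (-2, 3/2): (-163/25, -191/25) → (326/25, -573/50); (-57/25, -274/25) → (114/25, -411/25); (-183/25, -81/25) → (366/25, -243/50)
T5 shear: y ← y + 1·x: (326/25, -573/50) → (326/25, 79/50); (114/25, -411/25) → (114/25, -297/25); (366/25, -243/50) → (366/25, 489/50)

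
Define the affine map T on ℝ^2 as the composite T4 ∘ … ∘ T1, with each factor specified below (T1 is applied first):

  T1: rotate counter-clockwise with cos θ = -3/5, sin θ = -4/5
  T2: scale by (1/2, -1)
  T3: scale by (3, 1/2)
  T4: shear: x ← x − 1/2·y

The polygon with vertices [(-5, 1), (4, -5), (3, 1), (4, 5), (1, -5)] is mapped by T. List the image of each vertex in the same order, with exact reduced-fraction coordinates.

image vertices: (131/20, -17/10), (-193/20, 1/10), (-9/4, 3/2), (17/20, 31/10), (-127/20, -11/10)

T1 rotate counter-clockwise with cos θ = -3/5, sin θ = -4/5: (-5, 1) → (19/5, 17/5); (4, -5) → (-32/5, -1/5); (3, 1) → (-1, -3); (4, 5) → (8/5, -31/5); (1, -5) → (-23/5, 11/5)
T2 scale by (1/2, -1): (19/5, 17/5) → (19/10, -17/5); (-32/5, -1/5) → (-16/5, 1/5); (-1, -3) → (-1/2, 3); (8/5, -31/5) → (4/5, 31/5); (-23/5, 11/5) → (-23/10, -11/5)
T3 scale by (3, 1/2): (19/10, -17/5) → (57/10, -17/10); (-16/5, 1/5) → (-48/5, 1/10); (-1/2, 3) → (-3/2, 3/2); (4/5, 31/5) → (12/5, 31/10); (-23/10, -11/5) → (-69/10, -11/10)
T4 shear: x ← x − 1/2·y: (57/10, -17/10) → (131/20, -17/10); (-48/5, 1/10) → (-193/20, 1/10); (-3/2, 3/2) → (-9/4, 3/2); (12/5, 31/10) → (17/20, 31/10); (-69/10, -11/10) → (-127/20, -11/10)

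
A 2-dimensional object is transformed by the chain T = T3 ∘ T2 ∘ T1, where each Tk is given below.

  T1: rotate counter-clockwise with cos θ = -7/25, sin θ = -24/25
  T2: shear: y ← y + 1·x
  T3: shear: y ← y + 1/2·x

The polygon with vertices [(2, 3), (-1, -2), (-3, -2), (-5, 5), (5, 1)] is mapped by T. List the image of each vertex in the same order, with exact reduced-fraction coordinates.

T1 rotate counter-clockwise with cos θ = -7/25, sin θ = -24/25: (2, 3) → (58/25, -69/25); (-1, -2) → (-41/25, 38/25); (-3, -2) → (-27/25, 86/25); (-5, 5) → (31/5, 17/5); (5, 1) → (-11/25, -127/25)
T2 shear: y ← y + 1·x: (58/25, -69/25) → (58/25, -11/25); (-41/25, 38/25) → (-41/25, -3/25); (-27/25, 86/25) → (-27/25, 59/25); (31/5, 17/5) → (31/5, 48/5); (-11/25, -127/25) → (-11/25, -138/25)
T3 shear: y ← y + 1/2·x: (58/25, -11/25) → (58/25, 18/25); (-41/25, -3/25) → (-41/25, -47/50); (-27/25, 59/25) → (-27/25, 91/50); (31/5, 48/5) → (31/5, 127/10); (-11/25, -138/25) → (-11/25, -287/50)

image vertices: (58/25, 18/25), (-41/25, -47/50), (-27/25, 91/50), (31/5, 127/10), (-11/25, -287/50)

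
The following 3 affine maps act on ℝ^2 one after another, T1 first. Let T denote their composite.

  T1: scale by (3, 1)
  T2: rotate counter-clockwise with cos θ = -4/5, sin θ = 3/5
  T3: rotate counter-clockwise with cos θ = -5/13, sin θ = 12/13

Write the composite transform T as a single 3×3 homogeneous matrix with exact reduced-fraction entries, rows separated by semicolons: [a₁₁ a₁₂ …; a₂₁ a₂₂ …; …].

T1 = [3 0 0; 0 1 0; 0 0 1]
T2·T1 = [-12/5 -3/5 0; 9/5 -4/5 0; 0 0 1]
T3·…·T1 = [-48/65 63/65 0; -189/65 -16/65 0; 0 0 1]

T = [-48/65 63/65 0; -189/65 -16/65 0; 0 0 1]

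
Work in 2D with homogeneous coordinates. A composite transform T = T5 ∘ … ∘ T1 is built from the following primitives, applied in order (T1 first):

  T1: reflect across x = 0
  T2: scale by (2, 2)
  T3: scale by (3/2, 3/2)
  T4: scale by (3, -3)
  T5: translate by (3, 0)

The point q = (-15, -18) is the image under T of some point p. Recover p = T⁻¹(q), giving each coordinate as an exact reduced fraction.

p = (2, 2)

T1 = [-1 0 0; 0 1 0; 0 0 1]
T2·T1 = [-2 0 0; 0 2 0; 0 0 1]
T3·…·T1 = [-3 0 0; 0 3 0; 0 0 1]
T4·…·T1 = [-9 0 0; 0 -9 0; 0 0 1]
T5·…·T1 = [-9 0 3; 0 -9 0; 0 0 1]
det M = 81; M⁻¹ = [-1/9 0 1/3; 0 -1/9 0; 0 0 1]
M⁻¹ · (-15, -18)ᵀ = (2, 2)ᵀ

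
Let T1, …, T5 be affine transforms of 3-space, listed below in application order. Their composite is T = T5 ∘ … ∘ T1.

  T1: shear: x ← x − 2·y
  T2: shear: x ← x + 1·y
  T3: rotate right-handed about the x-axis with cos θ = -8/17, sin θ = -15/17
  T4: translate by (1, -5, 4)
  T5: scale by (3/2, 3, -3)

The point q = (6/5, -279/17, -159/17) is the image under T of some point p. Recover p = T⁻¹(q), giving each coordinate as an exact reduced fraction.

T1 = [1 -2 0 0; 0 1 0 0; 0 0 1 0; 0 0 0 1]
T2·T1 = [1 -1 0 0; 0 1 0 0; 0 0 1 0; 0 0 0 1]
T3·…·T1 = [1 -1 0 0; 0 -8/17 15/17 0; 0 -15/17 -8/17 0; 0 0 0 1]
T4·…·T1 = [1 -1 0 1; 0 -8/17 15/17 -5; 0 -15/17 -8/17 4; 0 0 0 1]
T5·…·T1 = [3/2 -3/2 0 3/2; 0 -24/17 45/17 -15; 0 45/17 24/17 -12; 0 0 0 1]
det M = -27/2; M⁻¹ = [2/3 -8/51 5/17 3/17; 0 -8/51 5/17 20/17; 0 5/17 8/51 107/17; 0 0 0 1]
M⁻¹ · (6/5, -279/17, -159/17)ᵀ = (4/5, 1, 0)ᵀ

p = (4/5, 1, 0)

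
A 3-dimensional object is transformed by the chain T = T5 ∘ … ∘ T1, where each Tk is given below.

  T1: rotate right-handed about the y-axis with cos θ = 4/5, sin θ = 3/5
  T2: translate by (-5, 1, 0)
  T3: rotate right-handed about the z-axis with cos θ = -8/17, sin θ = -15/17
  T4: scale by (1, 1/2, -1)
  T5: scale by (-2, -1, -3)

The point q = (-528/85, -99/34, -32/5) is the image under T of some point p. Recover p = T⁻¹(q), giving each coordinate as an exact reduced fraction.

p = (0, -1, -8/3)

T1 = [4/5 0 3/5 0; 0 1 0 0; -3/5 0 4/5 0; 0 0 0 1]
T2·T1 = [4/5 0 3/5 -5; 0 1 0 1; -3/5 0 4/5 0; 0 0 0 1]
T3·…·T1 = [-32/85 15/17 -24/85 55/17; -12/17 -8/17 -9/17 67/17; -3/5 0 4/5 0; 0 0 0 1]
T4·…·T1 = [-32/85 15/17 -24/85 55/17; -6/17 -4/17 -9/34 67/34; 3/5 0 -4/5 0; 0 0 0 1]
T5·…·T1 = [64/85 -30/17 48/85 -110/17; 6/17 4/17 9/34 -67/34; -9/5 0 12/5 0; 0 0 0 1]
det M = 3; M⁻¹ = [16/85 24/17 -1/5 4; -15/34 16/17 0 -1; 12/85 18/17 4/15 3; 0 0 0 1]
M⁻¹ · (-528/85, -99/34, -32/5)ᵀ = (0, -1, -8/3)ᵀ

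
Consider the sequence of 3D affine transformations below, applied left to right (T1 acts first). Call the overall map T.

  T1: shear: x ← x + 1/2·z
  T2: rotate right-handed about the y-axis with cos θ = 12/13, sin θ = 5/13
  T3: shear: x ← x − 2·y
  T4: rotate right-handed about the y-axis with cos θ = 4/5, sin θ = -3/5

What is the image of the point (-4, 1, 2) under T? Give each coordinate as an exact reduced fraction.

T(p) = (-5, 1, 0)

T1 shear: x ← x + 1/2·z: (-4, 1, 2) → (-3, 1, 2)
T2 rotate right-handed about the y-axis with cos θ = 12/13, sin θ = 5/13: (-3, 1, 2) → (-2, 1, 3)
T3 shear: x ← x − 2·y: (-2, 1, 3) → (-4, 1, 3)
T4 rotate right-handed about the y-axis with cos θ = 4/5, sin θ = -3/5: (-4, 1, 3) → (-5, 1, 0)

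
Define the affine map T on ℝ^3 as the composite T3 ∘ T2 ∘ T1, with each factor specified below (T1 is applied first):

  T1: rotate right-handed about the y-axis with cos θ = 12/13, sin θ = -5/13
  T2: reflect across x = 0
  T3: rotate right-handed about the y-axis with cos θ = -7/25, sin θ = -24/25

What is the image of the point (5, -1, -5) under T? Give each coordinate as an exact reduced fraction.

T1 rotate right-handed about the y-axis with cos θ = 12/13, sin θ = -5/13: (5, -1, -5) → (85/13, -1, -35/13)
T2 reflect across x = 0: (85/13, -1, -35/13) → (-85/13, -1, -35/13)
T3 rotate right-handed about the y-axis with cos θ = -7/25, sin θ = -24/25: (-85/13, -1, -35/13) → (287/65, -1, -359/65)

T(p) = (287/65, -1, -359/65)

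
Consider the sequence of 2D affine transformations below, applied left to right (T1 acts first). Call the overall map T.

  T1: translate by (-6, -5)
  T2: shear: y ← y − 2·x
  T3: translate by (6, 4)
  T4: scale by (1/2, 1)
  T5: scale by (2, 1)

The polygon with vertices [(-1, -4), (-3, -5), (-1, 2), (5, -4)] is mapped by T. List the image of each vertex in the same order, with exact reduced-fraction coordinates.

image vertices: (-1, 9), (-3, 12), (-1, 15), (5, -3)

T1 translate by (-6, -5): (-1, -4) → (-7, -9); (-3, -5) → (-9, -10); (-1, 2) → (-7, -3); (5, -4) → (-1, -9)
T2 shear: y ← y − 2·x: (-7, -9) → (-7, 5); (-9, -10) → (-9, 8); (-7, -3) → (-7, 11); (-1, -9) → (-1, -7)
T3 translate by (6, 4): (-7, 5) → (-1, 9); (-9, 8) → (-3, 12); (-7, 11) → (-1, 15); (-1, -7) → (5, -3)
T4 scale by (1/2, 1): (-1, 9) → (-1/2, 9); (-3, 12) → (-3/2, 12); (-1, 15) → (-1/2, 15); (5, -3) → (5/2, -3)
T5 scale by (2, 1): (-1/2, 9) → (-1, 9); (-3/2, 12) → (-3, 12); (-1/2, 15) → (-1, 15); (5/2, -3) → (5, -3)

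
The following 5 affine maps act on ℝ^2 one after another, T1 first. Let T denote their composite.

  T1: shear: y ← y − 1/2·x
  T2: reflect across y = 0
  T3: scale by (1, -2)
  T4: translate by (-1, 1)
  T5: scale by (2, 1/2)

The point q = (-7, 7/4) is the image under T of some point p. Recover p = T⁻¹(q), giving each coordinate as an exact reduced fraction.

T1 = [1 0 0; -1/2 1 0; 0 0 1]
T2·T1 = [1 0 0; 1/2 -1 0; 0 0 1]
T3·…·T1 = [1 0 0; -1 2 0; 0 0 1]
T4·…·T1 = [1 0 -1; -1 2 1; 0 0 1]
T5·…·T1 = [2 0 -2; -1/2 1 1/2; 0 0 1]
det M = 2; M⁻¹ = [1/2 0 1; 1/4 1 0; 0 0 1]
M⁻¹ · (-7, 7/4)ᵀ = (-5/2, 0)ᵀ

p = (-5/2, 0)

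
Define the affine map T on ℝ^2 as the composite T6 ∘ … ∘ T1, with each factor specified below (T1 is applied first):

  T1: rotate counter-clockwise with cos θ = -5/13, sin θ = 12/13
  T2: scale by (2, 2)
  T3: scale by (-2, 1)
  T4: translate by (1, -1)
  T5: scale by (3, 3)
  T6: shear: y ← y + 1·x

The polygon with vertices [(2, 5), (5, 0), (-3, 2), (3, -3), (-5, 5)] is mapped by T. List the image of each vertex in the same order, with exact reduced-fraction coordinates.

image vertices: (879/13, 834/13), (339/13, 660/13), (147/13, -168/13), (-213/13, 54/13), (459/13, -90/13)

T1 rotate counter-clockwise with cos θ = -5/13, sin θ = 12/13: (2, 5) → (-70/13, -1/13); (5, 0) → (-25/13, 60/13); (-3, 2) → (-9/13, -46/13); (3, -3) → (21/13, 51/13); (-5, 5) → (-35/13, -85/13)
T2 scale by (2, 2): (-70/13, -1/13) → (-140/13, -2/13); (-25/13, 60/13) → (-50/13, 120/13); (-9/13, -46/13) → (-18/13, -92/13); (21/13, 51/13) → (42/13, 102/13); (-35/13, -85/13) → (-70/13, -170/13)
T3 scale by (-2, 1): (-140/13, -2/13) → (280/13, -2/13); (-50/13, 120/13) → (100/13, 120/13); (-18/13, -92/13) → (36/13, -92/13); (42/13, 102/13) → (-84/13, 102/13); (-70/13, -170/13) → (140/13, -170/13)
T4 translate by (1, -1): (280/13, -2/13) → (293/13, -15/13); (100/13, 120/13) → (113/13, 107/13); (36/13, -92/13) → (49/13, -105/13); (-84/13, 102/13) → (-71/13, 89/13); (140/13, -170/13) → (153/13, -183/13)
T5 scale by (3, 3): (293/13, -15/13) → (879/13, -45/13); (113/13, 107/13) → (339/13, 321/13); (49/13, -105/13) → (147/13, -315/13); (-71/13, 89/13) → (-213/13, 267/13); (153/13, -183/13) → (459/13, -549/13)
T6 shear: y ← y + 1·x: (879/13, -45/13) → (879/13, 834/13); (339/13, 321/13) → (339/13, 660/13); (147/13, -315/13) → (147/13, -168/13); (-213/13, 267/13) → (-213/13, 54/13); (459/13, -549/13) → (459/13, -90/13)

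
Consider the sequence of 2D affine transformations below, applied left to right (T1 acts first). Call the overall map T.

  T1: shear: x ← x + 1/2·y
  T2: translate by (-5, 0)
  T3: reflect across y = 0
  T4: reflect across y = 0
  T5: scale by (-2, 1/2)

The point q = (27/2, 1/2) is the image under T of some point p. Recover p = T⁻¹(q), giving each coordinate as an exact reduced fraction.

T1 = [1 1/2 0; 0 1 0; 0 0 1]
T2·T1 = [1 1/2 -5; 0 1 0; 0 0 1]
T3·…·T1 = [1 1/2 -5; 0 -1 0; 0 0 1]
T4·…·T1 = [1 1/2 -5; 0 1 0; 0 0 1]
T5·…·T1 = [-2 -1 10; 0 1/2 0; 0 0 1]
det M = -1; M⁻¹ = [-1/2 -1 5; 0 2 0; 0 0 1]
M⁻¹ · (27/2, 1/2)ᵀ = (-9/4, 1)ᵀ

p = (-9/4, 1)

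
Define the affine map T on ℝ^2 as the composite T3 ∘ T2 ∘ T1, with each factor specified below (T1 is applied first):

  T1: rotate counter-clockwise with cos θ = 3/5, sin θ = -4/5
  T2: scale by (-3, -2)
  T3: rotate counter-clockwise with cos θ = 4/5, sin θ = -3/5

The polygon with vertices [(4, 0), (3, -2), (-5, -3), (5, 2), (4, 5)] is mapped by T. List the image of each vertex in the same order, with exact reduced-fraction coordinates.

image vertices: (-48/25, 236/25), (96/25, 153/25), (258/25, -331/25), (-192/25, 319/25), (-378/25, 296/25)

T1 rotate counter-clockwise with cos θ = 3/5, sin θ = -4/5: (4, 0) → (12/5, -16/5); (3, -2) → (1/5, -18/5); (-5, -3) → (-27/5, 11/5); (5, 2) → (23/5, -14/5); (4, 5) → (32/5, -1/5)
T2 scale by (-3, -2): (12/5, -16/5) → (-36/5, 32/5); (1/5, -18/5) → (-3/5, 36/5); (-27/5, 11/5) → (81/5, -22/5); (23/5, -14/5) → (-69/5, 28/5); (32/5, -1/5) → (-96/5, 2/5)
T3 rotate counter-clockwise with cos θ = 4/5, sin θ = -3/5: (-36/5, 32/5) → (-48/25, 236/25); (-3/5, 36/5) → (96/25, 153/25); (81/5, -22/5) → (258/25, -331/25); (-69/5, 28/5) → (-192/25, 319/25); (-96/5, 2/5) → (-378/25, 296/25)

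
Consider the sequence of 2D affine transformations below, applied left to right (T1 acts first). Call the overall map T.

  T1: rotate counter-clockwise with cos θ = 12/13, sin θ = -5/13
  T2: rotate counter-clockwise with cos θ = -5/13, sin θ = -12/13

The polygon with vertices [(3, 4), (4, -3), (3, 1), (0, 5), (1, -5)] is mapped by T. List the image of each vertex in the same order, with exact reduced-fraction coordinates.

image vertices: (116/169, -837/169), (-837/169, -116/169), (-241/169, -477/169), (595/169, -600/169), (-55/13, 37/13)

T1 rotate counter-clockwise with cos θ = 12/13, sin θ = -5/13: (3, 4) → (56/13, 33/13); (4, -3) → (33/13, -56/13); (3, 1) → (41/13, -3/13); (0, 5) → (25/13, 60/13); (1, -5) → (-1, -5)
T2 rotate counter-clockwise with cos θ = -5/13, sin θ = -12/13: (56/13, 33/13) → (116/169, -837/169); (33/13, -56/13) → (-837/169, -116/169); (41/13, -3/13) → (-241/169, -477/169); (25/13, 60/13) → (595/169, -600/169); (-1, -5) → (-55/13, 37/13)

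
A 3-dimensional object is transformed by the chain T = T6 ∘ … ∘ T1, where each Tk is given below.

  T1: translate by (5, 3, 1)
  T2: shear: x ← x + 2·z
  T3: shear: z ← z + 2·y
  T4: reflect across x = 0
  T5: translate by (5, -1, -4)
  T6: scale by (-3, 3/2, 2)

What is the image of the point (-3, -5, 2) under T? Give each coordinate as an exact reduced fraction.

T1 translate by (5, 3, 1): (-3, -5, 2) → (2, -2, 3)
T2 shear: x ← x + 2·z: (2, -2, 3) → (8, -2, 3)
T3 shear: z ← z + 2·y: (8, -2, 3) → (8, -2, -1)
T4 reflect across x = 0: (8, -2, -1) → (-8, -2, -1)
T5 translate by (5, -1, -4): (-8, -2, -1) → (-3, -3, -5)
T6 scale by (-3, 3/2, 2): (-3, -3, -5) → (9, -9/2, -10)

T(p) = (9, -9/2, -10)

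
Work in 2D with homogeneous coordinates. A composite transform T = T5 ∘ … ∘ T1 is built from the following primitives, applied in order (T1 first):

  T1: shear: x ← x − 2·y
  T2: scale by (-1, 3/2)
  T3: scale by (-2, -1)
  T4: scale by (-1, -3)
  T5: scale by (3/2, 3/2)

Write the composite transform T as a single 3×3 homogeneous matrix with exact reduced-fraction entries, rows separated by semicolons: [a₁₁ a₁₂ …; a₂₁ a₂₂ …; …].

T = [-3 6 0; 0 27/4 0; 0 0 1]

T1 = [1 -2 0; 0 1 0; 0 0 1]
T2·T1 = [-1 2 0; 0 3/2 0; 0 0 1]
T3·…·T1 = [2 -4 0; 0 -3/2 0; 0 0 1]
T4·…·T1 = [-2 4 0; 0 9/2 0; 0 0 1]
T5·…·T1 = [-3 6 0; 0 27/4 0; 0 0 1]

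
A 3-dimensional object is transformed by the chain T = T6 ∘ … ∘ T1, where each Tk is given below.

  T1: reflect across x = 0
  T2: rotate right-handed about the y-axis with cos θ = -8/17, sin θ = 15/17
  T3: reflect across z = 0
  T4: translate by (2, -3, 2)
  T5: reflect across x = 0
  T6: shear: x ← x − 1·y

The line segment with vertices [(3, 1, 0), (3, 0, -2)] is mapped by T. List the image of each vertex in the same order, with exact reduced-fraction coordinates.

image vertices: (-24/17, -2, -11/17), (23/17, -3, -27/17)

T1 reflect across x = 0: (3, 1, 0) → (-3, 1, 0); (3, 0, -2) → (-3, 0, -2)
T2 rotate right-handed about the y-axis with cos θ = -8/17, sin θ = 15/17: (-3, 1, 0) → (24/17, 1, 45/17); (-3, 0, -2) → (-6/17, 0, 61/17)
T3 reflect across z = 0: (24/17, 1, 45/17) → (24/17, 1, -45/17); (-6/17, 0, 61/17) → (-6/17, 0, -61/17)
T4 translate by (2, -3, 2): (24/17, 1, -45/17) → (58/17, -2, -11/17); (-6/17, 0, -61/17) → (28/17, -3, -27/17)
T5 reflect across x = 0: (58/17, -2, -11/17) → (-58/17, -2, -11/17); (28/17, -3, -27/17) → (-28/17, -3, -27/17)
T6 shear: x ← x − 1·y: (-58/17, -2, -11/17) → (-24/17, -2, -11/17); (-28/17, -3, -27/17) → (23/17, -3, -27/17)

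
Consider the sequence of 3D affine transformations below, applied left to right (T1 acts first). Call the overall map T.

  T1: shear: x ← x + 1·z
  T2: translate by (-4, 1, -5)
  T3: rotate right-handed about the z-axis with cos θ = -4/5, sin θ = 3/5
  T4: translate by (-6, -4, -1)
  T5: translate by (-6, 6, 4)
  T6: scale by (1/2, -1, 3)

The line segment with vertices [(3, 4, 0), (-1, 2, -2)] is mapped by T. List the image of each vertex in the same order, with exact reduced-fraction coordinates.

image vertices: (-71/10, 13/5, -6), (-41/10, 23/5, -12)

T1 shear: x ← x + 1·z: (3, 4, 0) → (3, 4, 0); (-1, 2, -2) → (-3, 2, -2)
T2 translate by (-4, 1, -5): (3, 4, 0) → (-1, 5, -5); (-3, 2, -2) → (-7, 3, -7)
T3 rotate right-handed about the z-axis with cos θ = -4/5, sin θ = 3/5: (-1, 5, -5) → (-11/5, -23/5, -5); (-7, 3, -7) → (19/5, -33/5, -7)
T4 translate by (-6, -4, -1): (-11/5, -23/5, -5) → (-41/5, -43/5, -6); (19/5, -33/5, -7) → (-11/5, -53/5, -8)
T5 translate by (-6, 6, 4): (-41/5, -43/5, -6) → (-71/5, -13/5, -2); (-11/5, -53/5, -8) → (-41/5, -23/5, -4)
T6 scale by (1/2, -1, 3): (-71/5, -13/5, -2) → (-71/10, 13/5, -6); (-41/5, -23/5, -4) → (-41/10, 23/5, -12)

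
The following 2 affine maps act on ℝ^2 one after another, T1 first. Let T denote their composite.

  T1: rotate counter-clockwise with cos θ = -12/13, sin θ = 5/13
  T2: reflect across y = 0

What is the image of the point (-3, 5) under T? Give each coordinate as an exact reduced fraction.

T(p) = (11/13, 75/13)

T1 rotate counter-clockwise with cos θ = -12/13, sin θ = 5/13: (-3, 5) → (11/13, -75/13)
T2 reflect across y = 0: (11/13, -75/13) → (11/13, 75/13)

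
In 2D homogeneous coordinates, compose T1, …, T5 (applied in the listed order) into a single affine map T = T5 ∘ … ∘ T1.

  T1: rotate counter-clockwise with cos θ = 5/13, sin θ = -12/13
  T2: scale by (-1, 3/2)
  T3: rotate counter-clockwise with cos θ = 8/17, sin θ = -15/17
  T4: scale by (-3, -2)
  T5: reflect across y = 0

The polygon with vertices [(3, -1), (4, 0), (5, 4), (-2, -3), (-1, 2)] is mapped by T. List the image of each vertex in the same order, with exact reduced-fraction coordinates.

image vertices: (5679/442, -894/221), (3720/221, -552/221), (4452/221, 1230/221), (-3423/442, -1164/221), (-1029/221, 1098/221)

T1 rotate counter-clockwise with cos θ = 5/13, sin θ = -12/13: (3, -1) → (3/13, -41/13); (4, 0) → (20/13, -48/13); (5, 4) → (73/13, -40/13); (-2, -3) → (-46/13, 9/13); (-1, 2) → (19/13, 22/13)
T2 scale by (-1, 3/2): (3/13, -41/13) → (-3/13, -123/26); (20/13, -48/13) → (-20/13, -72/13); (73/13, -40/13) → (-73/13, -60/13); (-46/13, 9/13) → (46/13, 27/26); (19/13, 22/13) → (-19/13, 33/13)
T3 rotate counter-clockwise with cos θ = 8/17, sin θ = -15/17: (-3/13, -123/26) → (-1893/442, -447/221); (-20/13, -72/13) → (-1240/221, -276/221); (-73/13, -60/13) → (-1484/221, 615/221); (46/13, 27/26) → (1141/442, -582/221); (-19/13, 33/13) → (343/221, 549/221)
T4 scale by (-3, -2): (-1893/442, -447/221) → (5679/442, 894/221); (-1240/221, -276/221) → (3720/221, 552/221); (-1484/221, 615/221) → (4452/221, -1230/221); (1141/442, -582/221) → (-3423/442, 1164/221); (343/221, 549/221) → (-1029/221, -1098/221)
T5 reflect across y = 0: (5679/442, 894/221) → (5679/442, -894/221); (3720/221, 552/221) → (3720/221, -552/221); (4452/221, -1230/221) → (4452/221, 1230/221); (-3423/442, 1164/221) → (-3423/442, -1164/221); (-1029/221, -1098/221) → (-1029/221, 1098/221)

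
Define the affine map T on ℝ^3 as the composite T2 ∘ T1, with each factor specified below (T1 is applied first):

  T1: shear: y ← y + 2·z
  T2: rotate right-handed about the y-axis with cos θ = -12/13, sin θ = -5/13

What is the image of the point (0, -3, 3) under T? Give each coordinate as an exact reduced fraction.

T(p) = (-15/13, 3, -36/13)

T1 shear: y ← y + 2·z: (0, -3, 3) → (0, 3, 3)
T2 rotate right-handed about the y-axis with cos θ = -12/13, sin θ = -5/13: (0, 3, 3) → (-15/13, 3, -36/13)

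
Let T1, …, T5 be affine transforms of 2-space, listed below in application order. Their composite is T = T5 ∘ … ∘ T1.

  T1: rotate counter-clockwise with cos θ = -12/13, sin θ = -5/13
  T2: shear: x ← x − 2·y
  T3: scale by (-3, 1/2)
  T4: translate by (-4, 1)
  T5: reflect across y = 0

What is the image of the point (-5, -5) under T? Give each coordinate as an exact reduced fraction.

T(p) = (353/13, -111/26)

T1 rotate counter-clockwise with cos θ = -12/13, sin θ = -5/13: (-5, -5) → (35/13, 85/13)
T2 shear: x ← x − 2·y: (35/13, 85/13) → (-135/13, 85/13)
T3 scale by (-3, 1/2): (-135/13, 85/13) → (405/13, 85/26)
T4 translate by (-4, 1): (405/13, 85/26) → (353/13, 111/26)
T5 reflect across y = 0: (353/13, 111/26) → (353/13, -111/26)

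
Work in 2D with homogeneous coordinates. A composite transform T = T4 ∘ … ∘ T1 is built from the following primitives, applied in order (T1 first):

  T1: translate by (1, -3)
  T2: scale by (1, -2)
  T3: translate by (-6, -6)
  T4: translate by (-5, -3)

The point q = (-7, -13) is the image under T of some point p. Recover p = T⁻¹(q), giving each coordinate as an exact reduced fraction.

p = (3, 5)

T1 = [1 0 1; 0 1 -3; 0 0 1]
T2·T1 = [1 0 1; 0 -2 6; 0 0 1]
T3·…·T1 = [1 0 -5; 0 -2 0; 0 0 1]
T4·…·T1 = [1 0 -10; 0 -2 -3; 0 0 1]
det M = -2; M⁻¹ = [1 0 10; 0 -1/2 -3/2; 0 0 1]
M⁻¹ · (-7, -13)ᵀ = (3, 5)ᵀ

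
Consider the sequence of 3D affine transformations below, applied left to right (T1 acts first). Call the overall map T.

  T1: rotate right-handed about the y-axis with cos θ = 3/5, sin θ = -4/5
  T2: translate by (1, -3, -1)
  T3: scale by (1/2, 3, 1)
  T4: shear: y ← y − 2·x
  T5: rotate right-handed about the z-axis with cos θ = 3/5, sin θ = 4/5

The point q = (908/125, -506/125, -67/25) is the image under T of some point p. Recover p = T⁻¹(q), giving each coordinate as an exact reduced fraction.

T1 = [3/5 0 -4/5 0; 0 1 0 0; 4/5 0 3/5 0; 0 0 0 1]
T2·T1 = [3/5 0 -4/5 1; 0 1 0 -3; 4/5 0 3/5 -1; 0 0 0 1]
T3·…·T1 = [3/10 0 -2/5 1/2; 0 3 0 -9; 4/5 0 3/5 -1; 0 0 0 1]
T4·…·T1 = [3/10 0 -2/5 1/2; -3/5 3 4/5 -10; 4/5 0 3/5 -1; 0 0 0 1]
T5·…·T1 = [33/50 -12/5 -22/25 83/10; -3/25 9/5 4/25 -28/5; 4/5 0 3/5 -1; 0 0 0 1]
det M = 3/2; M⁻¹ = [18/25 24/25 4/5 1/5; 2/15 11/15 0 3; -24/25 -32/25 3/5 7/5; 0 0 0 1]
M⁻¹ · (908/125, -506/125, -67/25)ᵀ = (-3/5, 1, -2)ᵀ

p = (-3/5, 1, -2)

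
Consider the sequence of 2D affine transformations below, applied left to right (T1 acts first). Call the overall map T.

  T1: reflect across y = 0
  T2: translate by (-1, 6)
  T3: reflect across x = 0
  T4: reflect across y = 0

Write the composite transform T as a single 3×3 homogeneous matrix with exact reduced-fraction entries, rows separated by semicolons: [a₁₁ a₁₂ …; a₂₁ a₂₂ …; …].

T1 = [1 0 0; 0 -1 0; 0 0 1]
T2·T1 = [1 0 -1; 0 -1 6; 0 0 1]
T3·…·T1 = [-1 0 1; 0 -1 6; 0 0 1]
T4·…·T1 = [-1 0 1; 0 1 -6; 0 0 1]

T = [-1 0 1; 0 1 -6; 0 0 1]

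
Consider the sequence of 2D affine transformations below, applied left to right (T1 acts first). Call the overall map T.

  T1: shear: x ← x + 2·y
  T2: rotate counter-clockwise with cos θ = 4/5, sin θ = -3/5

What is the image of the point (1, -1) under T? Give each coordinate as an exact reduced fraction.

T(p) = (-7/5, -1/5)

T1 shear: x ← x + 2·y: (1, -1) → (-1, -1)
T2 rotate counter-clockwise with cos θ = 4/5, sin θ = -3/5: (-1, -1) → (-7/5, -1/5)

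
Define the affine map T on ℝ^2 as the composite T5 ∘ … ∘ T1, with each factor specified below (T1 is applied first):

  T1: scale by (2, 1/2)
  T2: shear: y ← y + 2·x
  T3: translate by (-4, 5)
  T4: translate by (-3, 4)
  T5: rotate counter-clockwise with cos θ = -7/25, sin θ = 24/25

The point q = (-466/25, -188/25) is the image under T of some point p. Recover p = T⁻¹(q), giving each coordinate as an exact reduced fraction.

p = (5/2, 2)

T1 = [2 0 0; 0 1/2 0; 0 0 1]
T2·T1 = [2 0 0; 4 1/2 0; 0 0 1]
T3·…·T1 = [2 0 -4; 4 1/2 5; 0 0 1]
T4·…·T1 = [2 0 -7; 4 1/2 9; 0 0 1]
T5·…·T1 = [-22/5 -12/25 -167/25; 4/5 -7/50 -231/25; 0 0 1]
det M = 1; M⁻¹ = [-7/50 12/25 7/2; -4/5 -22/5 -46; 0 0 1]
M⁻¹ · (-466/25, -188/25)ᵀ = (5/2, 2)ᵀ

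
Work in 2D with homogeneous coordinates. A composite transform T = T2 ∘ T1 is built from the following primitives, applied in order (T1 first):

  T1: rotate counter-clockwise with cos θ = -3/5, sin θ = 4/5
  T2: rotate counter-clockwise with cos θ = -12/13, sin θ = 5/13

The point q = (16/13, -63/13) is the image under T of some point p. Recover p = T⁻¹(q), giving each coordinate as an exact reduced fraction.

T1 = [-3/5 -4/5 0; 4/5 -3/5 0; 0 0 1]
T2·T1 = [16/65 63/65 0; -63/65 16/65 0; 0 0 1]
det M = 1; M⁻¹ = [16/65 -63/65 0; 63/65 16/65 0; 0 0 1]
M⁻¹ · (16/13, -63/13)ᵀ = (5, 0)ᵀ

p = (5, 0)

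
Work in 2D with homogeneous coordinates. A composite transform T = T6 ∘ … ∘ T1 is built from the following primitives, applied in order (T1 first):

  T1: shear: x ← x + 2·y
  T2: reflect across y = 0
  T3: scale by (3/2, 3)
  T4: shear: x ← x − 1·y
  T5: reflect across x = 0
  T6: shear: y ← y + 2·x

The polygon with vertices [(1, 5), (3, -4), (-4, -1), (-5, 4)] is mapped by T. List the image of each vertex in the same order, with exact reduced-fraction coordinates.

T1 shear: x ← x + 2·y: (1, 5) → (11, 5); (3, -4) → (-5, -4); (-4, -1) → (-6, -1); (-5, 4) → (3, 4)
T2 reflect across y = 0: (11, 5) → (11, -5); (-5, -4) → (-5, 4); (-6, -1) → (-6, 1); (3, 4) → (3, -4)
T3 scale by (3/2, 3): (11, -5) → (33/2, -15); (-5, 4) → (-15/2, 12); (-6, 1) → (-9, 3); (3, -4) → (9/2, -12)
T4 shear: x ← x − 1·y: (33/2, -15) → (63/2, -15); (-15/2, 12) → (-39/2, 12); (-9, 3) → (-12, 3); (9/2, -12) → (33/2, -12)
T5 reflect across x = 0: (63/2, -15) → (-63/2, -15); (-39/2, 12) → (39/2, 12); (-12, 3) → (12, 3); (33/2, -12) → (-33/2, -12)
T6 shear: y ← y + 2·x: (-63/2, -15) → (-63/2, -78); (39/2, 12) → (39/2, 51); (12, 3) → (12, 27); (-33/2, -12) → (-33/2, -45)

image vertices: (-63/2, -78), (39/2, 51), (12, 27), (-33/2, -45)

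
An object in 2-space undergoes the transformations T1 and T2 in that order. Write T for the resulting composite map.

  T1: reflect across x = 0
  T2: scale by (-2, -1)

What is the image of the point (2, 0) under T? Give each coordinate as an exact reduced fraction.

T1 reflect across x = 0: (2, 0) → (-2, 0)
T2 scale by (-2, -1): (-2, 0) → (4, 0)

T(p) = (4, 0)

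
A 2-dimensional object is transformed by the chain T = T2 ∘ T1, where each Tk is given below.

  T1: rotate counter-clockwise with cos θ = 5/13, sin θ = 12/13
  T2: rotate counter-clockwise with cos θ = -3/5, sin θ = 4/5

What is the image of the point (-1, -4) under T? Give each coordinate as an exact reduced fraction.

T(p) = (-1/65, 268/65)

T1 rotate counter-clockwise with cos θ = 5/13, sin θ = 12/13: (-1, -4) → (43/13, -32/13)
T2 rotate counter-clockwise with cos θ = -3/5, sin θ = 4/5: (43/13, -32/13) → (-1/65, 268/65)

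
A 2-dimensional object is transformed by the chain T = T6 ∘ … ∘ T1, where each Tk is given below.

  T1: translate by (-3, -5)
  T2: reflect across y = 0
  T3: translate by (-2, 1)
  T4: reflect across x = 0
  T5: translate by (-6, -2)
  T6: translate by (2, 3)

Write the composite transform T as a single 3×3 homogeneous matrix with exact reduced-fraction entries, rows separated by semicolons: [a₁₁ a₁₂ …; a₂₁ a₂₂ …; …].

T = [-1 0 1; 0 -1 7; 0 0 1]

T1 = [1 0 -3; 0 1 -5; 0 0 1]
T2·T1 = [1 0 -3; 0 -1 5; 0 0 1]
T3·…·T1 = [1 0 -5; 0 -1 6; 0 0 1]
T4·…·T1 = [-1 0 5; 0 -1 6; 0 0 1]
T5·…·T1 = [-1 0 -1; 0 -1 4; 0 0 1]
T6·…·T1 = [-1 0 1; 0 -1 7; 0 0 1]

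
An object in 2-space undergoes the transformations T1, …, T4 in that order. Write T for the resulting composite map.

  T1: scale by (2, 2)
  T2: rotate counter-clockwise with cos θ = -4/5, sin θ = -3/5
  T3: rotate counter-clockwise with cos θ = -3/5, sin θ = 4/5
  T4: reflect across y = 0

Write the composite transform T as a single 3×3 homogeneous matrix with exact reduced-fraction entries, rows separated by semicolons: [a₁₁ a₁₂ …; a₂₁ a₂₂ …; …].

T = [48/25 14/25 0; 14/25 -48/25 0; 0 0 1]

T1 = [2 0 0; 0 2 0; 0 0 1]
T2·T1 = [-8/5 6/5 0; -6/5 -8/5 0; 0 0 1]
T3·…·T1 = [48/25 14/25 0; -14/25 48/25 0; 0 0 1]
T4·…·T1 = [48/25 14/25 0; 14/25 -48/25 0; 0 0 1]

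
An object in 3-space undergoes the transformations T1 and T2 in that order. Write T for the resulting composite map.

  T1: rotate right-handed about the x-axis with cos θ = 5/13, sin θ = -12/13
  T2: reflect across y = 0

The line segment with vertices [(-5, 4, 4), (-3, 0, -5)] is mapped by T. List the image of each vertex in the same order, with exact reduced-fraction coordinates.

T1 rotate right-handed about the x-axis with cos θ = 5/13, sin θ = -12/13: (-5, 4, 4) → (-5, 68/13, -28/13); (-3, 0, -5) → (-3, -60/13, -25/13)
T2 reflect across y = 0: (-5, 68/13, -28/13) → (-5, -68/13, -28/13); (-3, -60/13, -25/13) → (-3, 60/13, -25/13)

image vertices: (-5, -68/13, -28/13), (-3, 60/13, -25/13)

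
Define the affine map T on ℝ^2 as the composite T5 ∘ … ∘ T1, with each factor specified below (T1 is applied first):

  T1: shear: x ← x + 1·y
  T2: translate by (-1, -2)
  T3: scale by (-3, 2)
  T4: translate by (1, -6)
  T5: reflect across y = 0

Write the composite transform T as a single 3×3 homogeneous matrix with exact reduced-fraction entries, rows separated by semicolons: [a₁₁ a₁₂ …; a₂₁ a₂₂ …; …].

T1 = [1 1 0; 0 1 0; 0 0 1]
T2·T1 = [1 1 -1; 0 1 -2; 0 0 1]
T3·…·T1 = [-3 -3 3; 0 2 -4; 0 0 1]
T4·…·T1 = [-3 -3 4; 0 2 -10; 0 0 1]
T5·…·T1 = [-3 -3 4; 0 -2 10; 0 0 1]

T = [-3 -3 4; 0 -2 10; 0 0 1]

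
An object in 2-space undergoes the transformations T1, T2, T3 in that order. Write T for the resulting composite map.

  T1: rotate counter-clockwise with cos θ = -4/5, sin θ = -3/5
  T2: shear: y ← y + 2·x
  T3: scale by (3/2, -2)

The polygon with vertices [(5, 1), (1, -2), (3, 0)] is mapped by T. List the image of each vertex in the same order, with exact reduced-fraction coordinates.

image vertices: (-51/10, 106/5), (-3, 6), (-18/5, 66/5)

T1 rotate counter-clockwise with cos θ = -4/5, sin θ = -3/5: (5, 1) → (-17/5, -19/5); (1, -2) → (-2, 1); (3, 0) → (-12/5, -9/5)
T2 shear: y ← y + 2·x: (-17/5, -19/5) → (-17/5, -53/5); (-2, 1) → (-2, -3); (-12/5, -9/5) → (-12/5, -33/5)
T3 scale by (3/2, -2): (-17/5, -53/5) → (-51/10, 106/5); (-2, -3) → (-3, 6); (-12/5, -33/5) → (-18/5, 66/5)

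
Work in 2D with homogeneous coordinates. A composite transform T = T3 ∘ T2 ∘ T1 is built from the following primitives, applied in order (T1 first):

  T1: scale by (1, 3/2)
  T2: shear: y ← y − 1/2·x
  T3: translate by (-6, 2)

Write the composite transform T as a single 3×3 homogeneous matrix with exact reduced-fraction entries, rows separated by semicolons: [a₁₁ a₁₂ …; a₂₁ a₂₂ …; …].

T = [1 0 -6; -1/2 3/2 2; 0 0 1]

T1 = [1 0 0; 0 3/2 0; 0 0 1]
T2·T1 = [1 0 0; -1/2 3/2 0; 0 0 1]
T3·…·T1 = [1 0 -6; -1/2 3/2 2; 0 0 1]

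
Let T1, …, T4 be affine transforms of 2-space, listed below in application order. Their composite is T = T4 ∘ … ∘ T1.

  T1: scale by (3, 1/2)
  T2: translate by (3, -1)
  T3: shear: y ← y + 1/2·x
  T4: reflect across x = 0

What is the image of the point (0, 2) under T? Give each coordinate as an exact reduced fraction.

T(p) = (-3, 3/2)

T1 scale by (3, 1/2): (0, 2) → (0, 1)
T2 translate by (3, -1): (0, 1) → (3, 0)
T3 shear: y ← y + 1/2·x: (3, 0) → (3, 3/2)
T4 reflect across x = 0: (3, 3/2) → (-3, 3/2)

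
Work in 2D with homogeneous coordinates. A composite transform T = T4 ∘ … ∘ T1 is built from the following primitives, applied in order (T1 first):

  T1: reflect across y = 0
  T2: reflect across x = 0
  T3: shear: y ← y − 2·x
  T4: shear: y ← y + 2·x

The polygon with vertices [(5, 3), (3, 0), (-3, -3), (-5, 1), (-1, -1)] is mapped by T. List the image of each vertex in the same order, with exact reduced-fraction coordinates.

image vertices: (-5, -3), (-3, 0), (3, 3), (5, -1), (1, 1)

T1 reflect across y = 0: (5, 3) → (5, -3); (3, 0) → (3, 0); (-3, -3) → (-3, 3); (-5, 1) → (-5, -1); (-1, -1) → (-1, 1)
T2 reflect across x = 0: (5, -3) → (-5, -3); (3, 0) → (-3, 0); (-3, 3) → (3, 3); (-5, -1) → (5, -1); (-1, 1) → (1, 1)
T3 shear: y ← y − 2·x: (-5, -3) → (-5, 7); (-3, 0) → (-3, 6); (3, 3) → (3, -3); (5, -1) → (5, -11); (1, 1) → (1, -1)
T4 shear: y ← y + 2·x: (-5, 7) → (-5, -3); (-3, 6) → (-3, 0); (3, -3) → (3, 3); (5, -11) → (5, -1); (1, -1) → (1, 1)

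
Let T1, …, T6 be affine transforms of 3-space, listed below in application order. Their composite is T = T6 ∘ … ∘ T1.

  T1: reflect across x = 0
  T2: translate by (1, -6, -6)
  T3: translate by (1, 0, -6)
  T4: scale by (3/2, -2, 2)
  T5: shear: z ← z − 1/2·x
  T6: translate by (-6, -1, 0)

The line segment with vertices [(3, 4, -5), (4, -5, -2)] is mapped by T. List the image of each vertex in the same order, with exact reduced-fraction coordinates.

T1 reflect across x = 0: (3, 4, -5) → (-3, 4, -5); (4, -5, -2) → (-4, -5, -2)
T2 translate by (1, -6, -6): (-3, 4, -5) → (-2, -2, -11); (-4, -5, -2) → (-3, -11, -8)
T3 translate by (1, 0, -6): (-2, -2, -11) → (-1, -2, -17); (-3, -11, -8) → (-2, -11, -14)
T4 scale by (3/2, -2, 2): (-1, -2, -17) → (-3/2, 4, -34); (-2, -11, -14) → (-3, 22, -28)
T5 shear: z ← z − 1/2·x: (-3/2, 4, -34) → (-3/2, 4, -133/4); (-3, 22, -28) → (-3, 22, -53/2)
T6 translate by (-6, -1, 0): (-3/2, 4, -133/4) → (-15/2, 3, -133/4); (-3, 22, -53/2) → (-9, 21, -53/2)

image vertices: (-15/2, 3, -133/4), (-9, 21, -53/2)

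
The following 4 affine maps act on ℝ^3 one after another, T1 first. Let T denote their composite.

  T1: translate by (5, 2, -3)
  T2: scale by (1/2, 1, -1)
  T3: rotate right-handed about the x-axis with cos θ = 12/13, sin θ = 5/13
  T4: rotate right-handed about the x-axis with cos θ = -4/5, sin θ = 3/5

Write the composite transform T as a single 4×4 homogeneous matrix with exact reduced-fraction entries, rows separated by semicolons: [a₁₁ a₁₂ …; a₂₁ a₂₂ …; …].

T = [1/2 0 0 5/2; 0 -63/65 16/65 -174/65; 0 16/65 63/65 -157/65; 0 0 0 1]

T1 = [1 0 0 5; 0 1 0 2; 0 0 1 -3; 0 0 0 1]
T2·T1 = [1/2 0 0 5/2; 0 1 0 2; 0 0 -1 3; 0 0 0 1]
T3·…·T1 = [1/2 0 0 5/2; 0 12/13 5/13 9/13; 0 5/13 -12/13 46/13; 0 0 0 1]
T4·…·T1 = [1/2 0 0 5/2; 0 -63/65 16/65 -174/65; 0 16/65 63/65 -157/65; 0 0 0 1]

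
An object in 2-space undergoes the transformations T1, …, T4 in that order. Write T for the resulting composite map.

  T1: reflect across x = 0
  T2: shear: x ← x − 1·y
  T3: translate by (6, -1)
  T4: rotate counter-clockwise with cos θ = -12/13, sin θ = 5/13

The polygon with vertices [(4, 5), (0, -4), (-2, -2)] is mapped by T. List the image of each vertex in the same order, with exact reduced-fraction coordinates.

image vertices: (16/13, -63/13), (-95/13, 110/13), (-105/13, 86/13)

T1 reflect across x = 0: (4, 5) → (-4, 5); (0, -4) → (0, -4); (-2, -2) → (2, -2)
T2 shear: x ← x − 1·y: (-4, 5) → (-9, 5); (0, -4) → (4, -4); (2, -2) → (4, -2)
T3 translate by (6, -1): (-9, 5) → (-3, 4); (4, -4) → (10, -5); (4, -2) → (10, -3)
T4 rotate counter-clockwise with cos θ = -12/13, sin θ = 5/13: (-3, 4) → (16/13, -63/13); (10, -5) → (-95/13, 110/13); (10, -3) → (-105/13, 86/13)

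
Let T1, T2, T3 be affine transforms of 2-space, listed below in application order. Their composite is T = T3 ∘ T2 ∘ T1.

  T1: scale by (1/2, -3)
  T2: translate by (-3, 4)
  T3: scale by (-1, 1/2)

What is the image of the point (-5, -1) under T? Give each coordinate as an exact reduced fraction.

T(p) = (11/2, 7/2)

T1 scale by (1/2, -3): (-5, -1) → (-5/2, 3)
T2 translate by (-3, 4): (-5/2, 3) → (-11/2, 7)
T3 scale by (-1, 1/2): (-11/2, 7) → (11/2, 7/2)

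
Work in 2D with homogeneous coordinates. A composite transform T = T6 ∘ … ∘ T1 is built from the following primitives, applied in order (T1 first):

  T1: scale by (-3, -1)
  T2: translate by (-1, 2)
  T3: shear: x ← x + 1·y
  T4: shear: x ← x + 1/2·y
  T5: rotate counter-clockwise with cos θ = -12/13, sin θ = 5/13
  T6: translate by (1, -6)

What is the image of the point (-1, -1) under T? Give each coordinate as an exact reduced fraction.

T1 scale by (-3, -1): (-1, -1) → (3, 1)
T2 translate by (-1, 2): (3, 1) → (2, 3)
T3 shear: x ← x + 1·y: (2, 3) → (5, 3)
T4 shear: x ← x + 1/2·y: (5, 3) → (13/2, 3)
T5 rotate counter-clockwise with cos θ = -12/13, sin θ = 5/13: (13/2, 3) → (-93/13, -7/26)
T6 translate by (1, -6): (-93/13, -7/26) → (-80/13, -163/26)

T(p) = (-80/13, -163/26)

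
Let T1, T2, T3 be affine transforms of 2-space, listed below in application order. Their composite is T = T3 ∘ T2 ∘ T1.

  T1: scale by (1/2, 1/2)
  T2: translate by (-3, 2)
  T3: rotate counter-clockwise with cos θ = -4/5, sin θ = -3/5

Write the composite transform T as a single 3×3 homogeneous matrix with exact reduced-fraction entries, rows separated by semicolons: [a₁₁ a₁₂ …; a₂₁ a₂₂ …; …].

T1 = [1/2 0 0; 0 1/2 0; 0 0 1]
T2·T1 = [1/2 0 -3; 0 1/2 2; 0 0 1]
T3·…·T1 = [-2/5 3/10 18/5; -3/10 -2/5 1/5; 0 0 1]

T = [-2/5 3/10 18/5; -3/10 -2/5 1/5; 0 0 1]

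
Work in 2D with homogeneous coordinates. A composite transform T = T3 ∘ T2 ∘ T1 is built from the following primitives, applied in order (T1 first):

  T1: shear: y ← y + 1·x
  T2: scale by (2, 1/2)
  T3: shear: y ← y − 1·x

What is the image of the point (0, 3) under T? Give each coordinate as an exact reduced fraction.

T1 shear: y ← y + 1·x: (0, 3) → (0, 3)
T2 scale by (2, 1/2): (0, 3) → (0, 3/2)
T3 shear: y ← y − 1·x: (0, 3/2) → (0, 3/2)

T(p) = (0, 3/2)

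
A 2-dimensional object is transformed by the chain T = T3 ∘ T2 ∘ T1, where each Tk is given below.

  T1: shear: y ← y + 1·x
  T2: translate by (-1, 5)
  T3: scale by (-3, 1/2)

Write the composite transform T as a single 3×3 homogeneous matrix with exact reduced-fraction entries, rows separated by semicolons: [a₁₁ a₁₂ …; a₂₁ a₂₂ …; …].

T1 = [1 0 0; 1 1 0; 0 0 1]
T2·T1 = [1 0 -1; 1 1 5; 0 0 1]
T3·…·T1 = [-3 0 3; 1/2 1/2 5/2; 0 0 1]

T = [-3 0 3; 1/2 1/2 5/2; 0 0 1]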